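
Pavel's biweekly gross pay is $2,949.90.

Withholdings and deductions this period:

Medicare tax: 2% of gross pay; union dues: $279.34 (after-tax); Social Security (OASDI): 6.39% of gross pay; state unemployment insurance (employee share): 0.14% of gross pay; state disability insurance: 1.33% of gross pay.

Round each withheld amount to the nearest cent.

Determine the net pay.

State unemployment insurance (employee share): $2,949.90 × 0.0014 = $4.13
Medicare tax: $2,949.90 × 0.02 = $59.00
State disability insurance: $2,949.90 × 0.0133 = $39.23
Social Security (OASDI): $2,949.90 × 0.0639 = $188.50
Union dues: $279.34
Total deductions = $4.13 + $59.00 + $39.23 + $188.50 + $279.34 = $570.20
Net pay = $2,949.90 − $570.20 = $2,379.70

$2,379.70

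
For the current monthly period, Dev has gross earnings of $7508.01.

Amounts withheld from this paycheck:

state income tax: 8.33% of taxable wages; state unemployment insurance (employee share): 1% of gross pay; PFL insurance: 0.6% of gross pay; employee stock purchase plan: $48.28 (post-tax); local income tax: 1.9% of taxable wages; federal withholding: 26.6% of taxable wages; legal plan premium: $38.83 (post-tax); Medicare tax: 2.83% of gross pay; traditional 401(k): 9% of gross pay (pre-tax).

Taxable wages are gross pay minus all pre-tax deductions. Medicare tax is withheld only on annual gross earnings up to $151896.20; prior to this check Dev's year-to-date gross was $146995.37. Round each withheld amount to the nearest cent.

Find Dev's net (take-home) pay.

Traditional 401(k): $7508.01 × 0.09 = $675.72
Taxable wages = $7508.01 − $675.72 = $6832.29
State income tax: $6832.29 × 0.0833 = $569.13
Local income tax: $6832.29 × 0.019 = $129.81
Federal withholding: $6832.29 × 0.266 = $1817.39
Medicare tax: only $151896.20 − $146995.37 = $4900.83 of this check is subject → $4900.83 × 0.0283 = $138.69
PFL insurance: $7508.01 × 0.006 = $45.05
State unemployment insurance (employee share): $7508.01 × 0.01 = $75.08
Legal plan premium: $38.83
Employee stock purchase plan: $48.28
Total deductions = $675.72 + $569.13 + $129.81 + $1817.39 + $138.69 + $45.05 + $75.08 + $38.83 + $48.28 = $3537.98
Net pay = $7508.01 − $3537.98 = $3970.03

$3970.03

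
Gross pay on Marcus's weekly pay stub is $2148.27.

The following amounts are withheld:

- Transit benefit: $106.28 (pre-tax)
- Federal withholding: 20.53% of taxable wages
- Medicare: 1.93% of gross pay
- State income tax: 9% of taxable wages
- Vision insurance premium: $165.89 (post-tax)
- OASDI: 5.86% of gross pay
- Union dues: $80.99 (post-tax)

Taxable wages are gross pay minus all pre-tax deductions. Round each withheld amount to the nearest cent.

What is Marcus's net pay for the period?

Transit benefit: $106.28
Taxable wages = $2148.27 − $106.28 = $2041.99
Federal withholding: $2041.99 × 0.2053 = $419.22
State income tax: $2041.99 × 0.09 = $183.78
Medicare: $2148.27 × 0.0193 = $41.46
OASDI: $2148.27 × 0.0586 = $125.89
Vision insurance premium: $165.89
Union dues: $80.99
Total deductions = $106.28 + $419.22 + $183.78 + $41.46 + $125.89 + $165.89 + $80.99 = $1123.51
Net pay = $2148.27 − $1123.51 = $1024.76

$1024.76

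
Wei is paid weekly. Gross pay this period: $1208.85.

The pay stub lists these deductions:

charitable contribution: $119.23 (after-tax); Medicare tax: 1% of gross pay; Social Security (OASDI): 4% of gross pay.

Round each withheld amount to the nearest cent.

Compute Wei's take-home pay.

$1029.18

Social Security (OASDI): $1208.85 × 0.04 = $48.35
Medicare tax: $1208.85 × 0.01 = $12.09
Charitable contribution: $119.23
Total deductions = $48.35 + $12.09 + $119.23 = $179.67
Net pay = $1208.85 − $179.67 = $1029.18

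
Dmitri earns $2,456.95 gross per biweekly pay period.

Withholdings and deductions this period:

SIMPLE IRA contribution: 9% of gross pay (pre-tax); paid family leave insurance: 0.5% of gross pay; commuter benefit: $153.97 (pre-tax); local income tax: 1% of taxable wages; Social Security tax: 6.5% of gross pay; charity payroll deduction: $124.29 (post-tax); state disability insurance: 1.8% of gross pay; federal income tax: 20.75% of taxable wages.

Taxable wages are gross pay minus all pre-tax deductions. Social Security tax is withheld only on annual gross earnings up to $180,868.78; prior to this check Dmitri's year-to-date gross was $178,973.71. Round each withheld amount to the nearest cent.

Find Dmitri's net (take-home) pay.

Commuter benefit: $153.97
SIMPLE IRA contribution: $2,456.95 × 0.09 = $221.13
Pre-tax total = $153.97 + $221.13 = $375.10
Taxable wages = $2,456.95 − $375.10 = $2,081.85
Federal income tax: $2,081.85 × 0.2075 = $431.98
Local income tax: $2,081.85 × 0.01 = $20.82
State disability insurance: $2,456.95 × 0.018 = $44.23
Paid family leave insurance: $2,456.95 × 0.005 = $12.28
Social Security tax: only $180,868.78 − $178,973.71 = $1,895.07 of this check is subject → $1,895.07 × 0.065 = $123.18
Charity payroll deduction: $124.29
Total deductions = $153.97 + $221.13 + $431.98 + $20.82 + $44.23 + $12.28 + $123.18 + $124.29 = $1,131.88
Net pay = $2,456.95 − $1,131.88 = $1,325.07

$1,325.07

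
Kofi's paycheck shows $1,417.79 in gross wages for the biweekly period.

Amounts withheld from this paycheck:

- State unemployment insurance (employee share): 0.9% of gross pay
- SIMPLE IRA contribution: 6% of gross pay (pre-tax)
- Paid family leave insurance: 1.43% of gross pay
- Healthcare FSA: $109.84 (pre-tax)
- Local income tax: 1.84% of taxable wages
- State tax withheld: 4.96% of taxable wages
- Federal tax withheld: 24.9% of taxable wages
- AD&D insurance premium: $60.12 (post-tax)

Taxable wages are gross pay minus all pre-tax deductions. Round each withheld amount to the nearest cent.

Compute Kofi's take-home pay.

Healthcare FSA: $109.84
SIMPLE IRA contribution: $1,417.79 × 0.06 = $85.07
Pre-tax total = $109.84 + $85.07 = $194.91
Taxable wages = $1,417.79 − $194.91 = $1,222.88
State tax withheld: $1,222.88 × 0.0496 = $60.65
Federal tax withheld: $1,222.88 × 0.249 = $304.50
Local income tax: $1,222.88 × 0.0184 = $22.50
Paid family leave insurance: $1,417.79 × 0.0143 = $20.27
State unemployment insurance (employee share): $1,417.79 × 0.009 = $12.76
AD&D insurance premium: $60.12
Total deductions = $109.84 + $85.07 + $60.65 + $304.50 + $22.50 + $20.27 + $12.76 + $60.12 = $675.71
Net pay = $1,417.79 − $675.71 = $742.08

$742.08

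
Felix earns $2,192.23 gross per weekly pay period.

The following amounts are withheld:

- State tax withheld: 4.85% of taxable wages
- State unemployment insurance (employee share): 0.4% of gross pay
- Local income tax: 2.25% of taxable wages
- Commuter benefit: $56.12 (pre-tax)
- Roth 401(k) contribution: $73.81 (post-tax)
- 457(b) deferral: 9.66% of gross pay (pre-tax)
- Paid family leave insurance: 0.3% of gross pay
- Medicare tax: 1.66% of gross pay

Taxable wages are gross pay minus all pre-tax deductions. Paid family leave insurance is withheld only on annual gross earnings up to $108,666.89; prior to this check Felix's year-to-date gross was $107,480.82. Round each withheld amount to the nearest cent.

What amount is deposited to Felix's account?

$1,665.18

Commuter benefit: $56.12
457(b) deferral: $2,192.23 × 0.0966 = $211.77
Pre-tax total = $56.12 + $211.77 = $267.89
Taxable wages = $2,192.23 − $267.89 = $1,924.34
Local income tax: $1,924.34 × 0.0225 = $43.30
State tax withheld: $1,924.34 × 0.0485 = $93.33
Medicare tax: $2,192.23 × 0.0166 = $36.39
State unemployment insurance (employee share): $2,192.23 × 0.004 = $8.77
Paid family leave insurance: only $108,666.89 − $107,480.82 = $1,186.07 of this check is subject → $1,186.07 × 0.003 = $3.56
Roth 401(k) contribution: $73.81
Total deductions = $56.12 + $211.77 + $43.30 + $93.33 + $36.39 + $8.77 + $3.56 + $73.81 = $527.05
Net pay = $2,192.23 − $527.05 = $1,665.18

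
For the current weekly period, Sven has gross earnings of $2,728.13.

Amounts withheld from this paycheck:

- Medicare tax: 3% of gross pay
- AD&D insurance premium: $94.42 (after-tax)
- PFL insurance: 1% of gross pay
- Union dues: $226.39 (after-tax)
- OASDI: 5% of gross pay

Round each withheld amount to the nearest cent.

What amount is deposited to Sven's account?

$2,161.79

OASDI: $2,728.13 × 0.05 = $136.41
Medicare tax: $2,728.13 × 0.03 = $81.84
PFL insurance: $2,728.13 × 0.01 = $27.28
AD&D insurance premium: $94.42
Union dues: $226.39
Total deductions = $136.41 + $81.84 + $27.28 + $94.42 + $226.39 = $566.34
Net pay = $2,728.13 − $566.34 = $2,161.79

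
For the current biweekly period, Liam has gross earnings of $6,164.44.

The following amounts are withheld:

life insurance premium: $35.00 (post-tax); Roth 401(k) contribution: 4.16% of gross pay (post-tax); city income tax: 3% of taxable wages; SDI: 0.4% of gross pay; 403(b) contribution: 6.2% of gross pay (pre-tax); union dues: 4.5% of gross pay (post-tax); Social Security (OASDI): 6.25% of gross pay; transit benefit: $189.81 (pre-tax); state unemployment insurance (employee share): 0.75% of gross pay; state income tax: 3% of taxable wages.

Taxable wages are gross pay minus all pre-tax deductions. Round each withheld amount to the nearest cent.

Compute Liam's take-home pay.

$4,231.88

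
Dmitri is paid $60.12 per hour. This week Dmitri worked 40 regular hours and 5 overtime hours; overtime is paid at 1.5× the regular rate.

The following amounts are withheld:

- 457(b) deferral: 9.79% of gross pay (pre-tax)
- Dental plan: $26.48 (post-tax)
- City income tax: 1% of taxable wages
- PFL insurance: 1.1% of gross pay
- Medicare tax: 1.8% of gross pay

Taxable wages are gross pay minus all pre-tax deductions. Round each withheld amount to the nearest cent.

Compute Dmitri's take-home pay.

$2,441.08

Regular pay: 40 × $60.12 = $2,404.80
Overtime pay: 5 × $60.12 × 1.5 = $450.90
Gross pay = $2,404.80 + $450.90 = $2,855.70
457(b) deferral: $2,855.70 × 0.0979 = $279.57
Taxable wages = $2,855.70 − $279.57 = $2,576.13
City income tax: $2,576.13 × 0.01 = $25.76
PFL insurance: $2,855.70 × 0.011 = $31.41
Medicare tax: $2,855.70 × 0.018 = $51.40
Dental plan: $26.48
Total deductions = $279.57 + $25.76 + $31.41 + $51.40 + $26.48 = $414.62
Net pay = $2,855.70 − $414.62 = $2,441.08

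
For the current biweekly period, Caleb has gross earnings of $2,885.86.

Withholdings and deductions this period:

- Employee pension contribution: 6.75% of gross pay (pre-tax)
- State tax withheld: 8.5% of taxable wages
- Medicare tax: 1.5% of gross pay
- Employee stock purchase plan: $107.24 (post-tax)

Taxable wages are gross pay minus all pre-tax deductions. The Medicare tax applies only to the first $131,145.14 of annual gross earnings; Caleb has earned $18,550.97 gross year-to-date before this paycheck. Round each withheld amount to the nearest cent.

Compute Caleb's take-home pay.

$2,311.79

Employee pension contribution: $2,885.86 × 0.0675 = $194.80
Taxable wages = $2,885.86 − $194.80 = $2,691.06
State tax withheld: $2,691.06 × 0.085 = $228.74
Medicare tax: cap not yet reached, full $2,885.86 is subject → $2,885.86 × 0.015 = $43.29
Employee stock purchase plan: $107.24
Total deductions = $194.80 + $228.74 + $43.29 + $107.24 = $574.07
Net pay = $2,885.86 − $574.07 = $2,311.79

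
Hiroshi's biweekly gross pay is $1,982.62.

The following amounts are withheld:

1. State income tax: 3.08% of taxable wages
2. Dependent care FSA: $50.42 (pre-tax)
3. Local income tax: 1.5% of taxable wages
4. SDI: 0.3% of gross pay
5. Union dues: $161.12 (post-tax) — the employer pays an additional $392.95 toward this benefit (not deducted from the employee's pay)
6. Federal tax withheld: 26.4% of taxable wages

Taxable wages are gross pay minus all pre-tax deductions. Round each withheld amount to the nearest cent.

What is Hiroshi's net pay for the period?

$1,166.54

Dependent care FSA: $50.42
Taxable wages = $1,982.62 − $50.42 = $1,932.20
Local income tax: $1,932.20 × 0.015 = $28.98
State income tax: $1,932.20 × 0.0308 = $59.51
Federal tax withheld: $1,932.20 × 0.264 = $510.10
SDI: $1,982.62 × 0.003 = $5.95
Union dues: $161.12
(Employer's $392.95 toward union dues is not withheld from the employee.)
Total deductions = $50.42 + $28.98 + $59.51 + $510.10 + $5.95 + $161.12 = $816.08
Net pay = $1,982.62 − $816.08 = $1,166.54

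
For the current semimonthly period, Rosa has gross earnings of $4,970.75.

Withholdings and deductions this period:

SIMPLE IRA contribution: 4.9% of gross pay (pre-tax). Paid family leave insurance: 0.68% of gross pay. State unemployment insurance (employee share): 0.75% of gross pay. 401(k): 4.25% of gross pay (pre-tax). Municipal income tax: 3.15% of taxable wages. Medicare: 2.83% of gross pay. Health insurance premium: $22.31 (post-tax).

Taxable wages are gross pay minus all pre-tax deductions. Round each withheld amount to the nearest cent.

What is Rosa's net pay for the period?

401(k): $4,970.75 × 0.0425 = $211.26
SIMPLE IRA contribution: $4,970.75 × 0.049 = $243.57
Pre-tax total = $211.26 + $243.57 = $454.83
Taxable wages = $4,970.75 − $454.83 = $4,515.92
Municipal income tax: $4,515.92 × 0.0315 = $142.25
State unemployment insurance (employee share): $4,970.75 × 0.0075 = $37.28
Medicare: $4,970.75 × 0.0283 = $140.67
Paid family leave insurance: $4,970.75 × 0.0068 = $33.80
Health insurance premium: $22.31
Total deductions = $211.26 + $243.57 + $142.25 + $37.28 + $140.67 + $33.80 + $22.31 = $831.14
Net pay = $4,970.75 − $831.14 = $4,139.61

$4,139.61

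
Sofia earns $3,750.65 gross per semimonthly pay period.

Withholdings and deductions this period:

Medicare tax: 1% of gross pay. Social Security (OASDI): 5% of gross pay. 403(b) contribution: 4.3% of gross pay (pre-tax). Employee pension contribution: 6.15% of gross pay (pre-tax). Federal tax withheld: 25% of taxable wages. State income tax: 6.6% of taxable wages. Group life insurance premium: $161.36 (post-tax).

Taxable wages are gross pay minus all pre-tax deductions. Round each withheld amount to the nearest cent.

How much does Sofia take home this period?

$1,910.96

Employee pension contribution: $3,750.65 × 0.0615 = $230.66
403(b) contribution: $3,750.65 × 0.043 = $161.28
Pre-tax total = $230.66 + $161.28 = $391.94
Taxable wages = $3,750.65 − $391.94 = $3,358.71
Federal tax withheld: $3,358.71 × 0.25 = $839.68
State income tax: $3,358.71 × 0.066 = $221.67
Social Security (OASDI): $3,750.65 × 0.05 = $187.53
Medicare tax: $3,750.65 × 0.01 = $37.51
Group life insurance premium: $161.36
Total deductions = $230.66 + $161.28 + $839.68 + $221.67 + $187.53 + $37.51 + $161.36 = $1,839.69
Net pay = $3,750.65 − $1,839.69 = $1,910.96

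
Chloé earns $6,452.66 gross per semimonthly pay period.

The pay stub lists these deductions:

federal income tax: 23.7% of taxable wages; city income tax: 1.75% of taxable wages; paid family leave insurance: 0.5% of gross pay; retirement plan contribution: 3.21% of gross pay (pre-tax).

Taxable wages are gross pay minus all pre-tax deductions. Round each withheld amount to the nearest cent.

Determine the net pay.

$4,623.78

Retirement plan contribution: $6,452.66 × 0.0321 = $207.13
Taxable wages = $6,452.66 − $207.13 = $6,245.53
Federal income tax: $6,245.53 × 0.237 = $1,480.19
City income tax: $6,245.53 × 0.0175 = $109.30
Paid family leave insurance: $6,452.66 × 0.005 = $32.26
Total deductions = $207.13 + $1,480.19 + $109.30 + $32.26 = $1,828.88
Net pay = $6,452.66 − $1,828.88 = $4,623.78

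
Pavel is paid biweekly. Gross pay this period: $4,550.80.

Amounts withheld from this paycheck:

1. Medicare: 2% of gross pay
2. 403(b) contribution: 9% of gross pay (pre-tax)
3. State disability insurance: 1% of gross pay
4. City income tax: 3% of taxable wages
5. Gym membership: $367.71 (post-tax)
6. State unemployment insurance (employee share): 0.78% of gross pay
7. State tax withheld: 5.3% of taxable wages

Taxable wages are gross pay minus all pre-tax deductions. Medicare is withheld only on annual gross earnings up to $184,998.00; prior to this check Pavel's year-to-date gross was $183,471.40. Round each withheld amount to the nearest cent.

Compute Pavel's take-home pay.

$3,318.25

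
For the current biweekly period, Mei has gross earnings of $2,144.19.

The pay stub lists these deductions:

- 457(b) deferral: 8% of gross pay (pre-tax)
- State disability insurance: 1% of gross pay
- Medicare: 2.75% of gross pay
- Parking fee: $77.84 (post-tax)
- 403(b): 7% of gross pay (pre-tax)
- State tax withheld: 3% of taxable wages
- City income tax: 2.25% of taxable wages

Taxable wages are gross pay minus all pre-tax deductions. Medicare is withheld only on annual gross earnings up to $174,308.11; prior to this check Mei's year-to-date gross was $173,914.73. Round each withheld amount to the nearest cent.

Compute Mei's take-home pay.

$1,616.77

403(b): $2,144.19 × 0.07 = $150.09
457(b) deferral: $2,144.19 × 0.08 = $171.54
Pre-tax total = $150.09 + $171.54 = $321.63
Taxable wages = $2,144.19 − $321.63 = $1,822.56
State tax withheld: $1,822.56 × 0.03 = $54.68
City income tax: $1,822.56 × 0.0225 = $41.01
State disability insurance: $2,144.19 × 0.01 = $21.44
Medicare: only $174,308.11 − $173,914.73 = $393.38 of this check is subject → $393.38 × 0.0275 = $10.82
Parking fee: $77.84
Total deductions = $150.09 + $171.54 + $54.68 + $41.01 + $21.44 + $10.82 + $77.84 = $527.42
Net pay = $2,144.19 − $527.42 = $1,616.77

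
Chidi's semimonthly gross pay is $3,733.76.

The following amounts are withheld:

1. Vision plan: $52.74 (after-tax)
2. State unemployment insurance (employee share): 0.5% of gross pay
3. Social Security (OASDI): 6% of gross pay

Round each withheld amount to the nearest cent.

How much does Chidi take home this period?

$3,438.32

State unemployment insurance (employee share): $3,733.76 × 0.005 = $18.67
Social Security (OASDI): $3,733.76 × 0.06 = $224.03
Vision plan: $52.74
Total deductions = $18.67 + $224.03 + $52.74 = $295.44
Net pay = $3,733.76 − $295.44 = $3,438.32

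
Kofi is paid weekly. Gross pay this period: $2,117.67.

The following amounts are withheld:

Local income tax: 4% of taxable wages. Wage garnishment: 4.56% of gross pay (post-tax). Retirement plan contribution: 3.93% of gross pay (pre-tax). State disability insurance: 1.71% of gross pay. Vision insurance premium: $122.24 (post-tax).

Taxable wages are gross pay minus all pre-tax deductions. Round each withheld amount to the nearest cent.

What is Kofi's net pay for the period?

Retirement plan contribution: $2,117.67 × 0.0393 = $83.22
Taxable wages = $2,117.67 − $83.22 = $2,034.45
Local income tax: $2,034.45 × 0.04 = $81.38
State disability insurance: $2,117.67 × 0.0171 = $36.21
Wage garnishment: $2,117.67 × 0.0456 = $96.57
Vision insurance premium: $122.24
Total deductions = $83.22 + $81.38 + $36.21 + $96.57 + $122.24 = $419.62
Net pay = $2,117.67 − $419.62 = $1,698.05

$1,698.05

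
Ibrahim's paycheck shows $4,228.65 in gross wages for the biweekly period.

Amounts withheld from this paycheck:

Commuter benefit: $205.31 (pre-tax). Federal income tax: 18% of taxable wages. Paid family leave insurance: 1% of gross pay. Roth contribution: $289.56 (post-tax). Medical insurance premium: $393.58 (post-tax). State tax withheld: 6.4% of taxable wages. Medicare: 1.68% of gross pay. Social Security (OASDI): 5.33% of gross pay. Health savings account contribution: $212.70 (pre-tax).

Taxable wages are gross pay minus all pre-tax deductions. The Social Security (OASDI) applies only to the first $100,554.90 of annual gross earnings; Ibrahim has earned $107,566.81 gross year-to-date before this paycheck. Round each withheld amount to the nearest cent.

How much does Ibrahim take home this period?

$2,084.37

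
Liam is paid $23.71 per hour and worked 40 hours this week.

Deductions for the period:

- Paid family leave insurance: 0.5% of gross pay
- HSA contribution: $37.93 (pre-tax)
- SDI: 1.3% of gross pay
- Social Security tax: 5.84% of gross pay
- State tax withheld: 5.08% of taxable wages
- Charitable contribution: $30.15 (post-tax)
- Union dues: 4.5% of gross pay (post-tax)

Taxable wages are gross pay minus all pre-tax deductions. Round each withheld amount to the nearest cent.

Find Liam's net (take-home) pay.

$718.93

Gross pay: 40 × $23.71 = $948.40
HSA contribution: $37.93
Taxable wages = $948.40 − $37.93 = $910.47
State tax withheld: $910.47 × 0.0508 = $46.25
Paid family leave insurance: $948.40 × 0.005 = $4.74
Social Security tax: $948.40 × 0.0584 = $55.39
SDI: $948.40 × 0.013 = $12.33
Union dues: $948.40 × 0.045 = $42.68
Charitable contribution: $30.15
Total deductions = $37.93 + $46.25 + $4.74 + $55.39 + $12.33 + $42.68 + $30.15 = $229.47
Net pay = $948.40 − $229.47 = $718.93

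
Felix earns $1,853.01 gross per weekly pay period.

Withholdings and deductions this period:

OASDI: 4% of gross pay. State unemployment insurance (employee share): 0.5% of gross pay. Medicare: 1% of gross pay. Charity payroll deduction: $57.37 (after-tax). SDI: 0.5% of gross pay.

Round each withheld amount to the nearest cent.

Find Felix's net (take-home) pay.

$1,684.45

SDI: $1,853.01 × 0.005 = $9.27
Medicare: $1,853.01 × 0.01 = $18.53
OASDI: $1,853.01 × 0.04 = $74.12
State unemployment insurance (employee share): $1,853.01 × 0.005 = $9.27
Charity payroll deduction: $57.37
Total deductions = $9.27 + $18.53 + $74.12 + $9.27 + $57.37 = $168.56
Net pay = $1,853.01 − $168.56 = $1,684.45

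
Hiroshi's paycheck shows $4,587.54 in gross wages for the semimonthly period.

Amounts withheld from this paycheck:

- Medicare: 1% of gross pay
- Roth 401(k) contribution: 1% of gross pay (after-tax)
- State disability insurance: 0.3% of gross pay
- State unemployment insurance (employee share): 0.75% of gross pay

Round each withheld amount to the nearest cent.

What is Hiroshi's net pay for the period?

State disability insurance: $4,587.54 × 0.003 = $13.76
State unemployment insurance (employee share): $4,587.54 × 0.0075 = $34.41
Medicare: $4,587.54 × 0.01 = $45.88
Roth 401(k) contribution: $4,587.54 × 0.01 = $45.88
Total deductions = $13.76 + $34.41 + $45.88 + $45.88 = $139.93
Net pay = $4,587.54 − $139.93 = $4,447.61

$4,447.61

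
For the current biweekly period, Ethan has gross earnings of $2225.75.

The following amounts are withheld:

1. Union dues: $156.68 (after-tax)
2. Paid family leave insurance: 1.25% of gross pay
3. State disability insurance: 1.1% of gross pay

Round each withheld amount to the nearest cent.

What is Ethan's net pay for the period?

State disability insurance: $2225.75 × 0.011 = $24.48
Paid family leave insurance: $2225.75 × 0.0125 = $27.82
Union dues: $156.68
Total deductions = $24.48 + $27.82 + $156.68 = $208.98
Net pay = $2225.75 − $208.98 = $2016.77

$2016.77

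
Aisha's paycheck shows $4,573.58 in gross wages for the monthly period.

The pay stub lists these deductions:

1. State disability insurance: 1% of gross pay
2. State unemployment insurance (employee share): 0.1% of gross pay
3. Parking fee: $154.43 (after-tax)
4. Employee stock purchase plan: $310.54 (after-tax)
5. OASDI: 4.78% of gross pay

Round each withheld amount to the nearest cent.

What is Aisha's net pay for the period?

OASDI: $4,573.58 × 0.0478 = $218.62
State unemployment insurance (employee share): $4,573.58 × 0.001 = $4.57
State disability insurance: $4,573.58 × 0.01 = $45.74
Employee stock purchase plan: $310.54
Parking fee: $154.43
Total deductions = $218.62 + $4.57 + $45.74 + $310.54 + $154.43 = $733.90
Net pay = $4,573.58 − $733.90 = $3,839.68

$3,839.68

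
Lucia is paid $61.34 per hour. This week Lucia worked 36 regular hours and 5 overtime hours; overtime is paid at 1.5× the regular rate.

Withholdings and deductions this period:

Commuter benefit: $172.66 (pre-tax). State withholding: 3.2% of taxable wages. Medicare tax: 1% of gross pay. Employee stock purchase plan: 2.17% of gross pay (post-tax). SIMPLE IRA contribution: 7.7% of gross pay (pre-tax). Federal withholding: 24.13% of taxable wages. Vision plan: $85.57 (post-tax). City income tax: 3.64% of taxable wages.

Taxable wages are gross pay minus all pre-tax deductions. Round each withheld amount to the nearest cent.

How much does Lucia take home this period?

$1,410.75

Regular pay: 36 × $61.34 = $2,208.24
Overtime pay: 5 × $61.34 × 1.5 = $460.05
Gross pay = $2,208.24 + $460.05 = $2,668.29
SIMPLE IRA contribution: $2,668.29 × 0.077 = $205.46
Commuter benefit: $172.66
Pre-tax total = $205.46 + $172.66 = $378.12
Taxable wages = $2,668.29 − $378.12 = $2,290.17
State withholding: $2,290.17 × 0.032 = $73.29
Federal withholding: $2,290.17 × 0.2413 = $552.62
City income tax: $2,290.17 × 0.0364 = $83.36
Medicare tax: $2,668.29 × 0.01 = $26.68
Vision plan: $85.57
Employee stock purchase plan: $2,668.29 × 0.0217 = $57.90
Total deductions = $205.46 + $172.66 + $73.29 + $552.62 + $83.36 + $26.68 + $85.57 + $57.90 = $1,257.54
Net pay = $2,668.29 − $1,257.54 = $1,410.75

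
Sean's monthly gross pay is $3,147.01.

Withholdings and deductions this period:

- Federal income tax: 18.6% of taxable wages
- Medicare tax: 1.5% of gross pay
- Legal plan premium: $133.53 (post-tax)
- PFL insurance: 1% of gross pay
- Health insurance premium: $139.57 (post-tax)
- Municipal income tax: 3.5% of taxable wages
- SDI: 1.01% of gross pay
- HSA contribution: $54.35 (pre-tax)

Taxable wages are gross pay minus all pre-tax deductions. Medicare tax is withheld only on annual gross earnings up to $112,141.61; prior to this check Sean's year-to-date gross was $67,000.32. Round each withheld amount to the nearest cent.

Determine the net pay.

HSA contribution: $54.35
Taxable wages = $3,147.01 − $54.35 = $3,092.66
Municipal income tax: $3,092.66 × 0.035 = $108.24
Federal income tax: $3,092.66 × 0.186 = $575.23
Medicare tax: cap not yet reached, full $3,147.01 is subject → $3,147.01 × 0.015 = $47.21
SDI: $3,147.01 × 0.0101 = $31.78
PFL insurance: $3,147.01 × 0.01 = $31.47
Health insurance premium: $139.57
Legal plan premium: $133.53
Total deductions = $54.35 + $108.24 + $575.23 + $47.21 + $31.78 + $31.47 + $139.57 + $133.53 = $1,121.38
Net pay = $3,147.01 − $1,121.38 = $2,025.63

$2,025.63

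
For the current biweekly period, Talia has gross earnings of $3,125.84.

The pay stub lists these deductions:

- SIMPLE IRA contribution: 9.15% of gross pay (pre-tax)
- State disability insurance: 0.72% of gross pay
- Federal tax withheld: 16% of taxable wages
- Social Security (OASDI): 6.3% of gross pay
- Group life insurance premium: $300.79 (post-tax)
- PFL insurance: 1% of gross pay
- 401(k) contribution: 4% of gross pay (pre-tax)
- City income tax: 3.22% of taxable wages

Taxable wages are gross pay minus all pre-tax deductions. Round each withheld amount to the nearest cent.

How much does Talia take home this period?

SIMPLE IRA contribution: $3,125.84 × 0.0915 = $286.01
401(k) contribution: $3,125.84 × 0.04 = $125.03
Pre-tax total = $286.01 + $125.03 = $411.04
Taxable wages = $3,125.84 − $411.04 = $2,714.80
Federal tax withheld: $2,714.80 × 0.16 = $434.37
City income tax: $2,714.80 × 0.0322 = $87.42
PFL insurance: $3,125.84 × 0.01 = $31.26
Social Security (OASDI): $3,125.84 × 0.063 = $196.93
State disability insurance: $3,125.84 × 0.0072 = $22.51
Group life insurance premium: $300.79
Total deductions = $286.01 + $125.03 + $434.37 + $87.42 + $31.26 + $196.93 + $22.51 + $300.79 = $1,484.32
Net pay = $3,125.84 − $1,484.32 = $1,641.52

$1,641.52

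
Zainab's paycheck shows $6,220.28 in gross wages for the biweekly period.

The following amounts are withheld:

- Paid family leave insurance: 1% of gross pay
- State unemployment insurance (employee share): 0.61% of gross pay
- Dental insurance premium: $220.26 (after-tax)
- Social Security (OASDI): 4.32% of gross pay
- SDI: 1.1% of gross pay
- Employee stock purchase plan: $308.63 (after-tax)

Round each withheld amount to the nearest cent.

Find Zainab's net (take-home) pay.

Social Security (OASDI): $6,220.28 × 0.0432 = $268.72
State unemployment insurance (employee share): $6,220.28 × 0.0061 = $37.94
SDI: $6,220.28 × 0.011 = $68.42
Paid family leave insurance: $6,220.28 × 0.01 = $62.20
Employee stock purchase plan: $308.63
Dental insurance premium: $220.26
Total deductions = $268.72 + $37.94 + $68.42 + $62.20 + $308.63 + $220.26 = $966.17
Net pay = $6,220.28 − $966.17 = $5,254.11

$5,254.11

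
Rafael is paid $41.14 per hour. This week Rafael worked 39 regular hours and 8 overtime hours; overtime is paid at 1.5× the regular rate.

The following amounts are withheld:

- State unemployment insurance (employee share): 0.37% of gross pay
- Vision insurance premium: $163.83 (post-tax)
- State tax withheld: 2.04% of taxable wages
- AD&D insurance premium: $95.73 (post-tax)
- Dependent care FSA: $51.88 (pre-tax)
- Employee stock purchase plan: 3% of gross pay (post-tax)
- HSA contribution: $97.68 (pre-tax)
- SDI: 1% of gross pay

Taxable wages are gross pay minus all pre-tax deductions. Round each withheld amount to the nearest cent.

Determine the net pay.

Regular pay: 39 × $41.14 = $1604.46
Overtime pay: 8 × $41.14 × 1.5 = $493.68
Gross pay = $1604.46 + $493.68 = $2098.14
Dependent care FSA: $51.88
HSA contribution: $97.68
Pre-tax total = $51.88 + $97.68 = $149.56
Taxable wages = $2098.14 − $149.56 = $1948.58
State tax withheld: $1948.58 × 0.0204 = $39.75
State unemployment insurance (employee share): $2098.14 × 0.0037 = $7.76
SDI: $2098.14 × 0.01 = $20.98
AD&D insurance premium: $95.73
Employee stock purchase plan: $2098.14 × 0.03 = $62.94
Vision insurance premium: $163.83
Total deductions = $51.88 + $97.68 + $39.75 + $7.76 + $20.98 + $95.73 + $62.94 + $163.83 = $540.55
Net pay = $2098.14 − $540.55 = $1557.59

$1557.59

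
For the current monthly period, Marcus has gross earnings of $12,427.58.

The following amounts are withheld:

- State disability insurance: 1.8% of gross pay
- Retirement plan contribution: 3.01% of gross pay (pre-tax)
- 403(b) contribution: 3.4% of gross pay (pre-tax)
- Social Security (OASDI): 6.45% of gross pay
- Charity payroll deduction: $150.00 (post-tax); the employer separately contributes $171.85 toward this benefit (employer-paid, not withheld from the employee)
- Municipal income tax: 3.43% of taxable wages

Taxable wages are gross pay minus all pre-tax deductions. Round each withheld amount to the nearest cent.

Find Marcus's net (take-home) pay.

$10,056.75

403(b) contribution: $12,427.58 × 0.034 = $422.54
Retirement plan contribution: $12,427.58 × 0.0301 = $374.07
Pre-tax total = $422.54 + $374.07 = $796.61
Taxable wages = $12,427.58 − $796.61 = $11,630.97
Municipal income tax: $11,630.97 × 0.0343 = $398.94
State disability insurance: $12,427.58 × 0.018 = $223.70
Social Security (OASDI): $12,427.58 × 0.0645 = $801.58
Charity payroll deduction: $150.00
(Employer's $171.85 toward charity payroll deduction is not withheld from the employee.)
Total deductions = $422.54 + $374.07 + $398.94 + $223.70 + $801.58 + $150.00 = $2,370.83
Net pay = $12,427.58 − $2,370.83 = $10,056.75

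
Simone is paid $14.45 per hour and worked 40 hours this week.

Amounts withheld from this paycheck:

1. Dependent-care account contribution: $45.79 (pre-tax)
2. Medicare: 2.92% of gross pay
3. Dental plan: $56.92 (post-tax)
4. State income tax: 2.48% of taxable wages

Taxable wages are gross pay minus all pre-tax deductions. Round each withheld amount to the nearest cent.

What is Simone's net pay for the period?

$445.21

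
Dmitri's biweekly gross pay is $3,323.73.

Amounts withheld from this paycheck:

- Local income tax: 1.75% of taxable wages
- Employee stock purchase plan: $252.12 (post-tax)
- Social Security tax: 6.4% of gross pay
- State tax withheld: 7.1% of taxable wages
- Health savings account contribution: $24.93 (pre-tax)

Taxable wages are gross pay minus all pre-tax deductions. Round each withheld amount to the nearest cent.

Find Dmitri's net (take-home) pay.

$2,542.02

Health savings account contribution: $24.93
Taxable wages = $3,323.73 − $24.93 = $3,298.80
Local income tax: $3,298.80 × 0.0175 = $57.73
State tax withheld: $3,298.80 × 0.071 = $234.21
Social Security tax: $3,323.73 × 0.064 = $212.72
Employee stock purchase plan: $252.12
Total deductions = $24.93 + $57.73 + $234.21 + $212.72 + $252.12 = $781.71
Net pay = $3,323.73 − $781.71 = $2,542.02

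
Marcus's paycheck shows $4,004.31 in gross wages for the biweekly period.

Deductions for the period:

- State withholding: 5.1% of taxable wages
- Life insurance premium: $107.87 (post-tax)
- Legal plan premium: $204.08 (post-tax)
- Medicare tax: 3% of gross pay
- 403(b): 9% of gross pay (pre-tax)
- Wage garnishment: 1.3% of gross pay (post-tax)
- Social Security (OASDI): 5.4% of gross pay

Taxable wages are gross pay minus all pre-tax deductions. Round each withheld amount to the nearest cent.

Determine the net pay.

403(b): $4,004.31 × 0.09 = $360.39
Taxable wages = $4,004.31 − $360.39 = $3,643.92
State withholding: $3,643.92 × 0.051 = $185.84
Social Security (OASDI): $4,004.31 × 0.054 = $216.23
Medicare tax: $4,004.31 × 0.03 = $120.13
Life insurance premium: $107.87
Legal plan premium: $204.08
Wage garnishment: $4,004.31 × 0.013 = $52.06
Total deductions = $360.39 + $185.84 + $216.23 + $120.13 + $107.87 + $204.08 + $52.06 = $1,246.60
Net pay = $4,004.31 − $1,246.60 = $2,757.71

$2,757.71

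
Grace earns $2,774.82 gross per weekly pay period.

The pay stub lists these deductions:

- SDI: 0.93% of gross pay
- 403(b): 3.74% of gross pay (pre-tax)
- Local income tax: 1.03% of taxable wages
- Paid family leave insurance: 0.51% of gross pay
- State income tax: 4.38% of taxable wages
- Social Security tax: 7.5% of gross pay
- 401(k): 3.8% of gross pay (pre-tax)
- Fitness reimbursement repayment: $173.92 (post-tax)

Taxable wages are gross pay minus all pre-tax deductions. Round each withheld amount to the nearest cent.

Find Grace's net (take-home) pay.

$2,004.81

403(b): $2,774.82 × 0.0374 = $103.78
401(k): $2,774.82 × 0.038 = $105.44
Pre-tax total = $103.78 + $105.44 = $209.22
Taxable wages = $2,774.82 − $209.22 = $2,565.60
State income tax: $2,565.60 × 0.0438 = $112.37
Local income tax: $2,565.60 × 0.0103 = $26.43
Social Security tax: $2,774.82 × 0.075 = $208.11
Paid family leave insurance: $2,774.82 × 0.0051 = $14.15
SDI: $2,774.82 × 0.0093 = $25.81
Fitness reimbursement repayment: $173.92
Total deductions = $103.78 + $105.44 + $112.37 + $26.43 + $208.11 + $14.15 + $25.81 + $173.92 = $770.01
Net pay = $2,774.82 − $770.01 = $2,004.81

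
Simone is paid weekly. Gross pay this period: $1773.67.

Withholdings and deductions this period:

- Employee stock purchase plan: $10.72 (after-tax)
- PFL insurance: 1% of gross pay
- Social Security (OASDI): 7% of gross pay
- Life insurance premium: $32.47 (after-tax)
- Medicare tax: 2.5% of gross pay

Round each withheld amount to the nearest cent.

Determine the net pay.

Medicare tax: $1773.67 × 0.025 = $44.34
Social Security (OASDI): $1773.67 × 0.07 = $124.16
PFL insurance: $1773.67 × 0.01 = $17.74
Life insurance premium: $32.47
Employee stock purchase plan: $10.72
Total deductions = $44.34 + $124.16 + $17.74 + $32.47 + $10.72 = $229.43
Net pay = $1773.67 − $229.43 = $1544.24

$1544.24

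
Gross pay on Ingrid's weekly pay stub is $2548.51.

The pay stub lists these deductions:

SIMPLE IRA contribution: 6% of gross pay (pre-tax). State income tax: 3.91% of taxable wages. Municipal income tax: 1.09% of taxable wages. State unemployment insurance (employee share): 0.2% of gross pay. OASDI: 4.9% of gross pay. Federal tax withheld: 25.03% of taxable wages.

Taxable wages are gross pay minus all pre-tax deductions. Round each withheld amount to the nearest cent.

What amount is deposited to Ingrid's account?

$1546.22

SIMPLE IRA contribution: $2548.51 × 0.06 = $152.91
Taxable wages = $2548.51 − $152.91 = $2395.60
Municipal income tax: $2395.60 × 0.0109 = $26.11
Federal tax withheld: $2395.60 × 0.2503 = $599.62
State income tax: $2395.60 × 0.0391 = $93.67
OASDI: $2548.51 × 0.049 = $124.88
State unemployment insurance (employee share): $2548.51 × 0.002 = $5.10
Total deductions = $152.91 + $26.11 + $599.62 + $93.67 + $124.88 + $5.10 = $1002.29
Net pay = $2548.51 − $1002.29 = $1546.22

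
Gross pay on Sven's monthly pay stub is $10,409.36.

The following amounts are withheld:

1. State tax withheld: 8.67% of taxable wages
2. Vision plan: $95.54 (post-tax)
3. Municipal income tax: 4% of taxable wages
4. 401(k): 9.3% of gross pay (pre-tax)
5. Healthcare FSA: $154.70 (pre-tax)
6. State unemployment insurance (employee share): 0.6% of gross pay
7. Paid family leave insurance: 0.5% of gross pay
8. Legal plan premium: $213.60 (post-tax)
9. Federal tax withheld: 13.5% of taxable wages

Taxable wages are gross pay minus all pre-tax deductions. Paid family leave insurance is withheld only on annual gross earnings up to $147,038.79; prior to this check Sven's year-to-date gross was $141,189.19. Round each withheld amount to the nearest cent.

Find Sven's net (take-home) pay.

$6,455.44

Healthcare FSA: $154.70
401(k): $10,409.36 × 0.093 = $968.07
Pre-tax total = $154.70 + $968.07 = $1,122.77
Taxable wages = $10,409.36 − $1,122.77 = $9,286.59
State tax withheld: $9,286.59 × 0.0867 = $805.15
Federal tax withheld: $9,286.59 × 0.135 = $1,253.69
Municipal income tax: $9,286.59 × 0.04 = $371.46
State unemployment insurance (employee share): $10,409.36 × 0.006 = $62.46
Paid family leave insurance: only $147,038.79 − $141,189.19 = $5,849.60 of this check is subject → $5,849.60 × 0.005 = $29.25
Legal plan premium: $213.60
Vision plan: $95.54
Total deductions = $154.70 + $968.07 + $805.15 + $1,253.69 + $371.46 + $62.46 + $29.25 + $213.60 + $95.54 = $3,953.92
Net pay = $10,409.36 − $3,953.92 = $6,455.44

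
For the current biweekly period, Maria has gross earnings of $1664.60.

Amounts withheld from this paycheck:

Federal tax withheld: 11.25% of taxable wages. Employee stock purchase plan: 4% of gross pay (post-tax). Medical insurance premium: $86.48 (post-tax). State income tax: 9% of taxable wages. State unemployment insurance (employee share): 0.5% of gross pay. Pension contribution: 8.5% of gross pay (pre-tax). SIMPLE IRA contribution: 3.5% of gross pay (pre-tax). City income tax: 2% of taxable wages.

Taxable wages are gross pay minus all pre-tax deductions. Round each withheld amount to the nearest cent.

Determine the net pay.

SIMPLE IRA contribution: $1664.60 × 0.035 = $58.26
Pension contribution: $1664.60 × 0.085 = $141.49
Pre-tax total = $58.26 + $141.49 = $199.75
Taxable wages = $1664.60 − $199.75 = $1464.85
Federal tax withheld: $1464.85 × 0.1125 = $164.80
City income tax: $1464.85 × 0.02 = $29.30
State income tax: $1464.85 × 0.09 = $131.84
State unemployment insurance (employee share): $1664.60 × 0.005 = $8.32
Medical insurance premium: $86.48
Employee stock purchase plan: $1664.60 × 0.04 = $66.58
Total deductions = $58.26 + $141.49 + $164.80 + $29.30 + $131.84 + $8.32 + $86.48 + $66.58 = $687.07
Net pay = $1664.60 − $687.07 = $977.53

$977.53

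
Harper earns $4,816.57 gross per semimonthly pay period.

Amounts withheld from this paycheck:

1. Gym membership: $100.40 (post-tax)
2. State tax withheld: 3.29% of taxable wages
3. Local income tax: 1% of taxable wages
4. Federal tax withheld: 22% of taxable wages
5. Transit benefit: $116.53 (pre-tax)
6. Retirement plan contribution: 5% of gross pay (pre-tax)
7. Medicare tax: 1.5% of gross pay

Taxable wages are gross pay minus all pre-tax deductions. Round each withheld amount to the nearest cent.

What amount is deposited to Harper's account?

$3,114.23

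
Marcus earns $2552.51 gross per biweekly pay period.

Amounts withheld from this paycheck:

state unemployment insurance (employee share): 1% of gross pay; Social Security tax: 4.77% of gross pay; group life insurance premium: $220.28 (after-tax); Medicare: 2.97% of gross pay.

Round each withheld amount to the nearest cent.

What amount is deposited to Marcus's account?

$2109.14

Medicare: $2552.51 × 0.0297 = $75.81
Social Security tax: $2552.51 × 0.0477 = $121.75
State unemployment insurance (employee share): $2552.51 × 0.01 = $25.53
Group life insurance premium: $220.28
Total deductions = $75.81 + $121.75 + $25.53 + $220.28 = $443.37
Net pay = $2552.51 − $443.37 = $2109.14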